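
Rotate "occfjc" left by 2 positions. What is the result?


Input: "occfjc", rotate left by 2
First 2 characters: "oc"
Remaining characters: "cfjc"
Concatenate remaining + first: "cfjc" + "oc" = "cfjcoc"

cfjcoc


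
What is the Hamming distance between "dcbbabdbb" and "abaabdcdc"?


Comparing "dcbbabdbb" and "abaabdcdc" position by position:
  Position 0: 'd' vs 'a' => differ
  Position 1: 'c' vs 'b' => differ
  Position 2: 'b' vs 'a' => differ
  Position 3: 'b' vs 'a' => differ
  Position 4: 'a' vs 'b' => differ
  Position 5: 'b' vs 'd' => differ
  Position 6: 'd' vs 'c' => differ
  Position 7: 'b' vs 'd' => differ
  Position 8: 'b' vs 'c' => differ
Total differences (Hamming distance): 9

9


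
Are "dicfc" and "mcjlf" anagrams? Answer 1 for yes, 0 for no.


Strings: "dicfc", "mcjlf"
Sorted first:  ccdfi
Sorted second: cfjlm
Differ at position 1: 'c' vs 'f' => not anagrams

0


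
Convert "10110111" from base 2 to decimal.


Input: "10110111" in base 2
Positional expansion:
  Digit '1' (value 1) x 2^7 = 128
  Digit '0' (value 0) x 2^6 = 0
  Digit '1' (value 1) x 2^5 = 32
  Digit '1' (value 1) x 2^4 = 16
  Digit '0' (value 0) x 2^3 = 0
  Digit '1' (value 1) x 2^2 = 4
  Digit '1' (value 1) x 2^1 = 2
  Digit '1' (value 1) x 2^0 = 1
Sum = 183

183


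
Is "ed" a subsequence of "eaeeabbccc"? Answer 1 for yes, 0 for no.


Check if "ed" is a subsequence of "eaeeabbccc"
Greedy scan:
  Position 0 ('e'): matches sub[0] = 'e'
  Position 1 ('a'): no match needed
  Position 2 ('e'): no match needed
  Position 3 ('e'): no match needed
  Position 4 ('a'): no match needed
  Position 5 ('b'): no match needed
  Position 6 ('b'): no match needed
  Position 7 ('c'): no match needed
  Position 8 ('c'): no match needed
  Position 9 ('c'): no match needed
Only matched 1/2 characters => not a subsequence

0


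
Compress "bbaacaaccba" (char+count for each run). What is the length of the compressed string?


Input: bbaacaaccba
Runs:
  'b' x 2 => "b2"
  'a' x 2 => "a2"
  'c' x 1 => "c1"
  'a' x 2 => "a2"
  'c' x 2 => "c2"
  'b' x 1 => "b1"
  'a' x 1 => "a1"
Compressed: "b2a2c1a2c2b1a1"
Compressed length: 14

14


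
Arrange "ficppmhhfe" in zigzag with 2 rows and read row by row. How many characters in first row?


Zigzag "ficppmhhfe" into 2 rows:
Placing characters:
  'f' => row 0
  'i' => row 1
  'c' => row 0
  'p' => row 1
  'p' => row 0
  'm' => row 1
  'h' => row 0
  'h' => row 1
  'f' => row 0
  'e' => row 1
Rows:
  Row 0: "fcphf"
  Row 1: "ipmhe"
First row length: 5

5


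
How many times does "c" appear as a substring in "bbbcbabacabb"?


Searching for "c" in "bbbcbabacabb"
Scanning each position:
  Position 0: "b" => no
  Position 1: "b" => no
  Position 2: "b" => no
  Position 3: "c" => MATCH
  Position 4: "b" => no
  Position 5: "a" => no
  Position 6: "b" => no
  Position 7: "a" => no
  Position 8: "c" => MATCH
  Position 9: "a" => no
  Position 10: "b" => no
  Position 11: "b" => no
Total occurrences: 2

2


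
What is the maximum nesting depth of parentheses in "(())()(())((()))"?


Input: "(())()(())((()))"
Tracking depth:
  Position 0 '(': depth becomes 1
  Position 1 '(': depth becomes 2
  Position 2 ')': depth becomes 1
  Position 3 ')': depth becomes 0
  Position 4 '(': depth becomes 1
  Position 5 ')': depth becomes 0
  Position 6 '(': depth becomes 1
  Position 7 '(': depth becomes 2
  Position 8 ')': depth becomes 1
  Position 9 ')': depth becomes 0
  Position 10 '(': depth becomes 1
  Position 11 '(': depth becomes 2
  Position 12 '(': depth becomes 3
  Position 13 ')': depth becomes 2
  Position 14 ')': depth becomes 1
  Position 15 ')': depth becomes 0
Maximum depth reached: 3

3


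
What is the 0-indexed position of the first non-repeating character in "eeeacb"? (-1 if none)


Input: eeeacb
Character frequencies:
  'a': 1
  'b': 1
  'c': 1
  'e': 3
Scanning left to right for freq == 1:
  Position 0 ('e'): freq=3, skip
  Position 1 ('e'): freq=3, skip
  Position 2 ('e'): freq=3, skip
  Position 3 ('a'): unique! => answer = 3

3


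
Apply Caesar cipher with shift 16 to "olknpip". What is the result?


Caesar cipher: shift "olknpip" by 16
  'o' (pos 14) + 16 = pos 4 = 'e'
  'l' (pos 11) + 16 = pos 1 = 'b'
  'k' (pos 10) + 16 = pos 0 = 'a'
  'n' (pos 13) + 16 = pos 3 = 'd'
  'p' (pos 15) + 16 = pos 5 = 'f'
  'i' (pos 8) + 16 = pos 24 = 'y'
  'p' (pos 15) + 16 = pos 5 = 'f'
Result: ebadfyf

ebadfyf


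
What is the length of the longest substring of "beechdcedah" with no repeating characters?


Input: "beechdcedah"
Sliding window (track last position of each char):
  Position 0 ('b'): window [0,0] length 1 -- new best
  Position 1 ('e'): window [0,1] length 2 -- new best
  Position 2 ('e'): repeat (last at 1), move window start to 2
  Position 2 ('e'): window [2,2] length 1
  Position 3 ('c'): window [2,3] length 2
  Position 4 ('h'): window [2,4] length 3 -- new best
  Position 5 ('d'): window [2,5] length 4 -- new best
  Position 6 ('c'): repeat (last at 3), move window start to 4
  Position 6 ('c'): window [4,6] length 3
  Position 7 ('e'): window [4,7] length 4
  Position 8 ('d'): repeat (last at 5), move window start to 6
  Position 8 ('d'): window [6,8] length 3
  Position 9 ('a'): window [6,9] length 4
  Position 10 ('h'): window [6,10] length 5 -- new best
Longest substring with no repeats: "cedah" with length 5

5


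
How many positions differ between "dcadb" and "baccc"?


Comparing "dcadb" and "baccc" position by position:
  Position 0: 'd' vs 'b' => DIFFER
  Position 1: 'c' vs 'a' => DIFFER
  Position 2: 'a' vs 'c' => DIFFER
  Position 3: 'd' vs 'c' => DIFFER
  Position 4: 'b' vs 'c' => DIFFER
Positions that differ: 5

5


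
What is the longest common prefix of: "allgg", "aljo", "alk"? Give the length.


Words: allgg, aljo, alk
  Position 0: all 'a' => match
  Position 1: all 'l' => match
  Position 2: ('l', 'j', 'k') => mismatch, stop
LCP = "al" (length 2)

2


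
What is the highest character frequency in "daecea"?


Input: daecea
Character counts:
  'a': 2
  'c': 1
  'd': 1
  'e': 2
Maximum frequency: 2

2


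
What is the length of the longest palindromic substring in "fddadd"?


Input: "fddadd"
Checking substrings for palindromes:
  [1:6] "ddadd" (len 5) => palindrome
  [2:5] "dad" (len 3) => palindrome
  [1:3] "dd" (len 2) => palindrome
  [4:6] "dd" (len 2) => palindrome
Longest palindromic substring: "ddadd" with length 5

5


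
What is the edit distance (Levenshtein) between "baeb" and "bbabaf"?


Computing edit distance: "baeb" -> "bbabaf"
DP table:
           b    b    a    b    a    f
      0    1    2    3    4    5    6
  b   1    0    1    2    3    4    5
  a   2    1    1    1    2    3    4
  e   3    2    2    2    2    3    4
  b   4    3    2    3    2    3    4
Edit distance = dp[4][6] = 4

4


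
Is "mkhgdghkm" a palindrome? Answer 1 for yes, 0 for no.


Input: mkhgdghkm
Reversed: mkhgdghkm
  Compare pos 0 ('m') with pos 8 ('m'): match
  Compare pos 1 ('k') with pos 7 ('k'): match
  Compare pos 2 ('h') with pos 6 ('h'): match
  Compare pos 3 ('g') with pos 5 ('g'): match
Result: palindrome

1


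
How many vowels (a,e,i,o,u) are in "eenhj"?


Input: eenhj
Checking each character:
  'e' at position 0: vowel (running total: 1)
  'e' at position 1: vowel (running total: 2)
  'n' at position 2: consonant
  'h' at position 3: consonant
  'j' at position 4: consonant
Total vowels: 2

2


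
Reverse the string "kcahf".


Input: kcahf
Reading characters right to left:
  Position 4: 'f'
  Position 3: 'h'
  Position 2: 'a'
  Position 1: 'c'
  Position 0: 'k'
Reversed: fhack

fhack


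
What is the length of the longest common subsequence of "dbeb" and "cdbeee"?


LCS of "dbeb" and "cdbeee"
DP table:
           c    d    b    e    e    e
      0    0    0    0    0    0    0
  d   0    0    1    1    1    1    1
  b   0    0    1    2    2    2    2
  e   0    0    1    2    3    3    3
  b   0    0    1    2    3    3    3
LCS length = dp[4][6] = 3

3


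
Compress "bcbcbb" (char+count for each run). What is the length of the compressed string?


Input: bcbcbb
Runs:
  'b' x 1 => "b1"
  'c' x 1 => "c1"
  'b' x 1 => "b1"
  'c' x 1 => "c1"
  'b' x 2 => "b2"
Compressed: "b1c1b1c1b2"
Compressed length: 10

10


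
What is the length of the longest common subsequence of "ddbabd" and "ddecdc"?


LCS of "ddbabd" and "ddecdc"
DP table:
           d    d    e    c    d    c
      0    0    0    0    0    0    0
  d   0    1    1    1    1    1    1
  d   0    1    2    2    2    2    2
  b   0    1    2    2    2    2    2
  a   0    1    2    2    2    2    2
  b   0    1    2    2    2    2    2
  d   0    1    2    2    2    3    3
LCS length = dp[6][6] = 3

3


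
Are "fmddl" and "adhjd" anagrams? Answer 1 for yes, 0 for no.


Strings: "fmddl", "adhjd"
Sorted first:  ddflm
Sorted second: addhj
Differ at position 0: 'd' vs 'a' => not anagrams

0


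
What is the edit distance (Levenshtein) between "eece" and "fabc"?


Computing edit distance: "eece" -> "fabc"
DP table:
           f    a    b    c
      0    1    2    3    4
  e   1    1    2    3    4
  e   2    2    2    3    4
  c   3    3    3    3    3
  e   4    4    4    4    4
Edit distance = dp[4][4] = 4

4


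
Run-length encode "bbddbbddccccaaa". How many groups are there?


Input: bbddbbddccccaaa
Scanning for consecutive runs:
  Group 1: 'b' x 2 (positions 0-1)
  Group 2: 'd' x 2 (positions 2-3)
  Group 3: 'b' x 2 (positions 4-5)
  Group 4: 'd' x 2 (positions 6-7)
  Group 5: 'c' x 4 (positions 8-11)
  Group 6: 'a' x 3 (positions 12-14)
Total groups: 6

6


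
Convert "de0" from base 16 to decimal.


Input: "de0" in base 16
Positional expansion:
  Digit 'd' (value 13) x 16^2 = 3328
  Digit 'e' (value 14) x 16^1 = 224
  Digit '0' (value 0) x 16^0 = 0
Sum = 3552

3552


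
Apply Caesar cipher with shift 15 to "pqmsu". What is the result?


Caesar cipher: shift "pqmsu" by 15
  'p' (pos 15) + 15 = pos 4 = 'e'
  'q' (pos 16) + 15 = pos 5 = 'f'
  'm' (pos 12) + 15 = pos 1 = 'b'
  's' (pos 18) + 15 = pos 7 = 'h'
  'u' (pos 20) + 15 = pos 9 = 'j'
Result: efbhj

efbhj


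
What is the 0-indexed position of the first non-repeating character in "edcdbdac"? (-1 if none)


Input: edcdbdac
Character frequencies:
  'a': 1
  'b': 1
  'c': 2
  'd': 3
  'e': 1
Scanning left to right for freq == 1:
  Position 0 ('e'): unique! => answer = 0

0


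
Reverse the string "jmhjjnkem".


Input: jmhjjnkem
Reading characters right to left:
  Position 8: 'm'
  Position 7: 'e'
  Position 6: 'k'
  Position 5: 'n'
  Position 4: 'j'
  Position 3: 'j'
  Position 2: 'h'
  Position 1: 'm'
  Position 0: 'j'
Reversed: meknjjhmj

meknjjhmj


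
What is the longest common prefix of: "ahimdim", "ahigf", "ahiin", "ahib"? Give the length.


Words: ahimdim, ahigf, ahiin, ahib
  Position 0: all 'a' => match
  Position 1: all 'h' => match
  Position 2: all 'i' => match
  Position 3: ('m', 'g', 'i', 'b') => mismatch, stop
LCP = "ahi" (length 3)

3


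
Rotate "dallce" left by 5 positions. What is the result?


Input: "dallce", rotate left by 5
First 5 characters: "dallc"
Remaining characters: "e"
Concatenate remaining + first: "e" + "dallc" = "edallc"

edallc


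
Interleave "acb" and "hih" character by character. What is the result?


Interleaving "acb" and "hih":
  Position 0: 'a' from first, 'h' from second => "ah"
  Position 1: 'c' from first, 'i' from second => "ci"
  Position 2: 'b' from first, 'h' from second => "bh"
Result: ahcibh

ahcibh


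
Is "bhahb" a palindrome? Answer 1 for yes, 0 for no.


Input: bhahb
Reversed: bhahb
  Compare pos 0 ('b') with pos 4 ('b'): match
  Compare pos 1 ('h') with pos 3 ('h'): match
Result: palindrome

1


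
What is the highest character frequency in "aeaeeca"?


Input: aeaeeca
Character counts:
  'a': 3
  'c': 1
  'e': 3
Maximum frequency: 3

3


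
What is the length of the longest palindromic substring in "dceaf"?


Input: "dceaf"
Checking substrings for palindromes:
  No multi-char palindromic substrings found
Longest palindromic substring: "d" with length 1

1


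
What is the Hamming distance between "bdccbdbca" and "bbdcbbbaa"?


Comparing "bdccbdbca" and "bbdcbbbaa" position by position:
  Position 0: 'b' vs 'b' => same
  Position 1: 'd' vs 'b' => differ
  Position 2: 'c' vs 'd' => differ
  Position 3: 'c' vs 'c' => same
  Position 4: 'b' vs 'b' => same
  Position 5: 'd' vs 'b' => differ
  Position 6: 'b' vs 'b' => same
  Position 7: 'c' vs 'a' => differ
  Position 8: 'a' vs 'a' => same
Total differences (Hamming distance): 4

4


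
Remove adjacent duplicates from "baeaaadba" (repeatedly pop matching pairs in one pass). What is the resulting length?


Input: baeaaadba
Stack-based adjacent duplicate removal:
  Read 'b': push. Stack: b
  Read 'a': push. Stack: ba
  Read 'e': push. Stack: bae
  Read 'a': push. Stack: baea
  Read 'a': matches stack top 'a' => pop. Stack: bae
  Read 'a': push. Stack: baea
  Read 'd': push. Stack: baead
  Read 'b': push. Stack: baeadb
  Read 'a': push. Stack: baeadba
Final stack: "baeadba" (length 7)

7


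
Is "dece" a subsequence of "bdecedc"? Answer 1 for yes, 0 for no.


Check if "dece" is a subsequence of "bdecedc"
Greedy scan:
  Position 0 ('b'): no match needed
  Position 1 ('d'): matches sub[0] = 'd'
  Position 2 ('e'): matches sub[1] = 'e'
  Position 3 ('c'): matches sub[2] = 'c'
  Position 4 ('e'): matches sub[3] = 'e'
  Position 5 ('d'): no match needed
  Position 6 ('c'): no match needed
All 4 characters matched => is a subsequence

1


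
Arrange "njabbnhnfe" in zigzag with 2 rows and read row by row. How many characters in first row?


Zigzag "njabbnhnfe" into 2 rows:
Placing characters:
  'n' => row 0
  'j' => row 1
  'a' => row 0
  'b' => row 1
  'b' => row 0
  'n' => row 1
  'h' => row 0
  'n' => row 1
  'f' => row 0
  'e' => row 1
Rows:
  Row 0: "nabhf"
  Row 1: "jbnne"
First row length: 5

5


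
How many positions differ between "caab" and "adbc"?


Comparing "caab" and "adbc" position by position:
  Position 0: 'c' vs 'a' => DIFFER
  Position 1: 'a' vs 'd' => DIFFER
  Position 2: 'a' vs 'b' => DIFFER
  Position 3: 'b' vs 'c' => DIFFER
Positions that differ: 4

4


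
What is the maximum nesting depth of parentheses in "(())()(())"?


Input: "(())()(())"
Tracking depth:
  Position 0 '(': depth becomes 1
  Position 1 '(': depth becomes 2
  Position 2 ')': depth becomes 1
  Position 3 ')': depth becomes 0
  Position 4 '(': depth becomes 1
  Position 5 ')': depth becomes 0
  Position 6 '(': depth becomes 1
  Position 7 '(': depth becomes 2
  Position 8 ')': depth becomes 1
  Position 9 ')': depth becomes 0
Maximum depth reached: 2

2


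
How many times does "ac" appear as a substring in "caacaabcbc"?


Searching for "ac" in "caacaabcbc"
Scanning each position:
  Position 0: "ca" => no
  Position 1: "aa" => no
  Position 2: "ac" => MATCH
  Position 3: "ca" => no
  Position 4: "aa" => no
  Position 5: "ab" => no
  Position 6: "bc" => no
  Position 7: "cb" => no
  Position 8: "bc" => no
Total occurrences: 1

1


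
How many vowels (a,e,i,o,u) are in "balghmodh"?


Input: balghmodh
Checking each character:
  'b' at position 0: consonant
  'a' at position 1: vowel (running total: 1)
  'l' at position 2: consonant
  'g' at position 3: consonant
  'h' at position 4: consonant
  'm' at position 5: consonant
  'o' at position 6: vowel (running total: 2)
  'd' at position 7: consonant
  'h' at position 8: consonant
Total vowels: 2

2


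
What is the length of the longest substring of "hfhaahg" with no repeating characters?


Input: "hfhaahg"
Sliding window (track last position of each char):
  Position 0 ('h'): window [0,0] length 1 -- new best
  Position 1 ('f'): window [0,1] length 2 -- new best
  Position 2 ('h'): repeat (last at 0), move window start to 1
  Position 2 ('h'): window [1,2] length 2
  Position 3 ('a'): window [1,3] length 3 -- new best
  Position 4 ('a'): repeat (last at 3), move window start to 4
  Position 4 ('a'): window [4,4] length 1
  Position 5 ('h'): window [4,5] length 2
  Position 6 ('g'): window [4,6] length 3
Longest substring with no repeats: "fha" with length 3

3


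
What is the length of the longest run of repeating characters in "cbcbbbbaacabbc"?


Input: "cbcbbbbaacabbc"
Scanning for longest run:
  Position 1 ('b'): new char, reset run to 1
  Position 2 ('c'): new char, reset run to 1
  Position 3 ('b'): new char, reset run to 1
  Position 4 ('b'): continues run of 'b', length=2
  Position 5 ('b'): continues run of 'b', length=3
  Position 6 ('b'): continues run of 'b', length=4
  Position 7 ('a'): new char, reset run to 1
  Position 8 ('a'): continues run of 'a', length=2
  Position 9 ('c'): new char, reset run to 1
  Position 10 ('a'): new char, reset run to 1
  Position 11 ('b'): new char, reset run to 1
  Position 12 ('b'): continues run of 'b', length=2
  Position 13 ('c'): new char, reset run to 1
Longest run: 'b' with length 4

4


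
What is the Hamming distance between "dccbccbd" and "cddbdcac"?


Comparing "dccbccbd" and "cddbdcac" position by position:
  Position 0: 'd' vs 'c' => differ
  Position 1: 'c' vs 'd' => differ
  Position 2: 'c' vs 'd' => differ
  Position 3: 'b' vs 'b' => same
  Position 4: 'c' vs 'd' => differ
  Position 5: 'c' vs 'c' => same
  Position 6: 'b' vs 'a' => differ
  Position 7: 'd' vs 'c' => differ
Total differences (Hamming distance): 6

6


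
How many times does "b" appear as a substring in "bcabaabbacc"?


Searching for "b" in "bcabaabbacc"
Scanning each position:
  Position 0: "b" => MATCH
  Position 1: "c" => no
  Position 2: "a" => no
  Position 3: "b" => MATCH
  Position 4: "a" => no
  Position 5: "a" => no
  Position 6: "b" => MATCH
  Position 7: "b" => MATCH
  Position 8: "a" => no
  Position 9: "c" => no
  Position 10: "c" => no
Total occurrences: 4

4


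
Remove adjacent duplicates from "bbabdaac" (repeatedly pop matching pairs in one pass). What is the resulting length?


Input: bbabdaac
Stack-based adjacent duplicate removal:
  Read 'b': push. Stack: b
  Read 'b': matches stack top 'b' => pop. Stack: (empty)
  Read 'a': push. Stack: a
  Read 'b': push. Stack: ab
  Read 'd': push. Stack: abd
  Read 'a': push. Stack: abda
  Read 'a': matches stack top 'a' => pop. Stack: abd
  Read 'c': push. Stack: abdc
Final stack: "abdc" (length 4)

4


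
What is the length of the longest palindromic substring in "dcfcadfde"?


Input: "dcfcadfde"
Checking substrings for palindromes:
  [1:4] "cfc" (len 3) => palindrome
  [5:8] "dfd" (len 3) => palindrome
Longest palindromic substring: "cfc" with length 3

3


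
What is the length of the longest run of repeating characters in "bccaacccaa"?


Input: "bccaacccaa"
Scanning for longest run:
  Position 1 ('c'): new char, reset run to 1
  Position 2 ('c'): continues run of 'c', length=2
  Position 3 ('a'): new char, reset run to 1
  Position 4 ('a'): continues run of 'a', length=2
  Position 5 ('c'): new char, reset run to 1
  Position 6 ('c'): continues run of 'c', length=2
  Position 7 ('c'): continues run of 'c', length=3
  Position 8 ('a'): new char, reset run to 1
  Position 9 ('a'): continues run of 'a', length=2
Longest run: 'c' with length 3

3


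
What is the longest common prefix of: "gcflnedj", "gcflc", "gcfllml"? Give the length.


Words: gcflnedj, gcflc, gcfllml
  Position 0: all 'g' => match
  Position 1: all 'c' => match
  Position 2: all 'f' => match
  Position 3: all 'l' => match
  Position 4: ('n', 'c', 'l') => mismatch, stop
LCP = "gcfl" (length 4)

4


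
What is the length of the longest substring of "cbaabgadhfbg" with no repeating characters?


Input: "cbaabgadhfbg"
Sliding window (track last position of each char):
  Position 0 ('c'): window [0,0] length 1 -- new best
  Position 1 ('b'): window [0,1] length 2 -- new best
  Position 2 ('a'): window [0,2] length 3 -- new best
  Position 3 ('a'): repeat (last at 2), move window start to 3
  Position 3 ('a'): window [3,3] length 1
  Position 4 ('b'): window [3,4] length 2
  Position 5 ('g'): window [3,5] length 3
  Position 6 ('a'): repeat (last at 3), move window start to 4
  Position 6 ('a'): window [4,6] length 3
  Position 7 ('d'): window [4,7] length 4 -- new best
  Position 8 ('h'): window [4,8] length 5 -- new best
  Position 9 ('f'): window [4,9] length 6 -- new best
  Position 10 ('b'): repeat (last at 4), move window start to 5
  Position 10 ('b'): window [5,10] length 6
  Position 11 ('g'): repeat (last at 5), move window start to 6
  Position 11 ('g'): window [6,11] length 6
Longest substring with no repeats: "bgadhf" with length 6

6


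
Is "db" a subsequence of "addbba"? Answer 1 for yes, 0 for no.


Check if "db" is a subsequence of "addbba"
Greedy scan:
  Position 0 ('a'): no match needed
  Position 1 ('d'): matches sub[0] = 'd'
  Position 2 ('d'): no match needed
  Position 3 ('b'): matches sub[1] = 'b'
  Position 4 ('b'): no match needed
  Position 5 ('a'): no match needed
All 2 characters matched => is a subsequence

1


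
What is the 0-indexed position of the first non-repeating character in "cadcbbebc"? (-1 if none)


Input: cadcbbebc
Character frequencies:
  'a': 1
  'b': 3
  'c': 3
  'd': 1
  'e': 1
Scanning left to right for freq == 1:
  Position 0 ('c'): freq=3, skip
  Position 1 ('a'): unique! => answer = 1

1


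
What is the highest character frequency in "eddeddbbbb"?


Input: eddeddbbbb
Character counts:
  'b': 4
  'd': 4
  'e': 2
Maximum frequency: 4

4


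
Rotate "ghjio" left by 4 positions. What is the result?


Input: "ghjio", rotate left by 4
First 4 characters: "ghji"
Remaining characters: "o"
Concatenate remaining + first: "o" + "ghji" = "oghji"

oghji


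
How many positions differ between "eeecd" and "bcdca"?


Comparing "eeecd" and "bcdca" position by position:
  Position 0: 'e' vs 'b' => DIFFER
  Position 1: 'e' vs 'c' => DIFFER
  Position 2: 'e' vs 'd' => DIFFER
  Position 3: 'c' vs 'c' => same
  Position 4: 'd' vs 'a' => DIFFER
Positions that differ: 4

4


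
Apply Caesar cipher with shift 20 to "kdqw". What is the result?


Caesar cipher: shift "kdqw" by 20
  'k' (pos 10) + 20 = pos 4 = 'e'
  'd' (pos 3) + 20 = pos 23 = 'x'
  'q' (pos 16) + 20 = pos 10 = 'k'
  'w' (pos 22) + 20 = pos 16 = 'q'
Result: exkq

exkq


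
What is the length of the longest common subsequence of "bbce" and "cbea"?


LCS of "bbce" and "cbea"
DP table:
           c    b    e    a
      0    0    0    0    0
  b   0    0    1    1    1
  b   0    0    1    1    1
  c   0    1    1    1    1
  e   0    1    1    2    2
LCS length = dp[4][4] = 2

2


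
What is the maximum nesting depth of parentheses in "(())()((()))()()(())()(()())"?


Input: "(())()((()))()()(())()(()())"
Tracking depth:
  Position 0 '(': depth becomes 1
  Position 1 '(': depth becomes 2
  Position 2 ')': depth becomes 1
  Position 3 ')': depth becomes 0
  Position 4 '(': depth becomes 1
  Position 5 ')': depth becomes 0
  Position 6 '(': depth becomes 1
  Position 7 '(': depth becomes 2
  Position 8 '(': depth becomes 3
  Position 9 ')': depth becomes 2
  Position 10 ')': depth becomes 1
  Position 11 ')': depth becomes 0
  Position 12 '(': depth becomes 1
  Position 13 ')': depth becomes 0
  Position 14 '(': depth becomes 1
  Position 15 ')': depth becomes 0
  Position 16 '(': depth becomes 1
  Position 17 '(': depth becomes 2
  Position 18 ')': depth becomes 1
  Position 19 ')': depth becomes 0
  Position 20 '(': depth becomes 1
  Position 21 ')': depth becomes 0
  Position 22 '(': depth becomes 1
  Position 23 '(': depth becomes 2
  Position 24 ')': depth becomes 1
  Position 25 '(': depth becomes 2
  Position 26 ')': depth becomes 1
  Position 27 ')': depth becomes 0
Maximum depth reached: 3

3


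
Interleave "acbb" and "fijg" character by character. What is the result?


Interleaving "acbb" and "fijg":
  Position 0: 'a' from first, 'f' from second => "af"
  Position 1: 'c' from first, 'i' from second => "ci"
  Position 2: 'b' from first, 'j' from second => "bj"
  Position 3: 'b' from first, 'g' from second => "bg"
Result: afcibjbg

afcibjbg


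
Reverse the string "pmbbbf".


Input: pmbbbf
Reading characters right to left:
  Position 5: 'f'
  Position 4: 'b'
  Position 3: 'b'
  Position 2: 'b'
  Position 1: 'm'
  Position 0: 'p'
Reversed: fbbbmp

fbbbmp


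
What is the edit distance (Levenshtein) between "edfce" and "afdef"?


Computing edit distance: "edfce" -> "afdef"
DP table:
           a    f    d    e    f
      0    1    2    3    4    5
  e   1    1    2    3    3    4
  d   2    2    2    2    3    4
  f   3    3    2    3    3    3
  c   4    4    3    3    4    4
  e   5    5    4    4    3    4
Edit distance = dp[5][5] = 4

4


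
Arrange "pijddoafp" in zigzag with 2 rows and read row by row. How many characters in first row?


Zigzag "pijddoafp" into 2 rows:
Placing characters:
  'p' => row 0
  'i' => row 1
  'j' => row 0
  'd' => row 1
  'd' => row 0
  'o' => row 1
  'a' => row 0
  'f' => row 1
  'p' => row 0
Rows:
  Row 0: "pjdap"
  Row 1: "idof"
First row length: 5

5


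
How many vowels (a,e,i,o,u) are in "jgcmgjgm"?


Input: jgcmgjgm
Checking each character:
  'j' at position 0: consonant
  'g' at position 1: consonant
  'c' at position 2: consonant
  'm' at position 3: consonant
  'g' at position 4: consonant
  'j' at position 5: consonant
  'g' at position 6: consonant
  'm' at position 7: consonant
Total vowels: 0

0


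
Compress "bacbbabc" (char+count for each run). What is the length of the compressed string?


Input: bacbbabc
Runs:
  'b' x 1 => "b1"
  'a' x 1 => "a1"
  'c' x 1 => "c1"
  'b' x 2 => "b2"
  'a' x 1 => "a1"
  'b' x 1 => "b1"
  'c' x 1 => "c1"
Compressed: "b1a1c1b2a1b1c1"
Compressed length: 14

14


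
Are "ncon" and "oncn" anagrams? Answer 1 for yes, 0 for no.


Strings: "ncon", "oncn"
Sorted first:  cnno
Sorted second: cnno
Sorted forms match => anagrams

1


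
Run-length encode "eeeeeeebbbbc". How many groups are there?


Input: eeeeeeebbbbc
Scanning for consecutive runs:
  Group 1: 'e' x 7 (positions 0-6)
  Group 2: 'b' x 4 (positions 7-10)
  Group 3: 'c' x 1 (positions 11-11)
Total groups: 3

3


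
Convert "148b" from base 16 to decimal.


Input: "148b" in base 16
Positional expansion:
  Digit '1' (value 1) x 16^3 = 4096
  Digit '4' (value 4) x 16^2 = 1024
  Digit '8' (value 8) x 16^1 = 128
  Digit 'b' (value 11) x 16^0 = 11
Sum = 5259

5259


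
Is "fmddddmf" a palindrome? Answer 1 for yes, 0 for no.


Input: fmddddmf
Reversed: fmddddmf
  Compare pos 0 ('f') with pos 7 ('f'): match
  Compare pos 1 ('m') with pos 6 ('m'): match
  Compare pos 2 ('d') with pos 5 ('d'): match
  Compare pos 3 ('d') with pos 4 ('d'): match
Result: palindrome

1


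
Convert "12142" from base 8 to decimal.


Input: "12142" in base 8
Positional expansion:
  Digit '1' (value 1) x 8^4 = 4096
  Digit '2' (value 2) x 8^3 = 1024
  Digit '1' (value 1) x 8^2 = 64
  Digit '4' (value 4) x 8^1 = 32
  Digit '2' (value 2) x 8^0 = 2
Sum = 5218

5218


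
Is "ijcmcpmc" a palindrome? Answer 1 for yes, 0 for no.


Input: ijcmcpmc
Reversed: cmpcmcji
  Compare pos 0 ('i') with pos 7 ('c'): MISMATCH
  Compare pos 1 ('j') with pos 6 ('m'): MISMATCH
  Compare pos 2 ('c') with pos 5 ('p'): MISMATCH
  Compare pos 3 ('m') with pos 4 ('c'): MISMATCH
Result: not a palindrome

0


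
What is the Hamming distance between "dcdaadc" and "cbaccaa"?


Comparing "dcdaadc" and "cbaccaa" position by position:
  Position 0: 'd' vs 'c' => differ
  Position 1: 'c' vs 'b' => differ
  Position 2: 'd' vs 'a' => differ
  Position 3: 'a' vs 'c' => differ
  Position 4: 'a' vs 'c' => differ
  Position 5: 'd' vs 'a' => differ
  Position 6: 'c' vs 'a' => differ
Total differences (Hamming distance): 7

7


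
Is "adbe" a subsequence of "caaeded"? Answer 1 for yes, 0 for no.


Check if "adbe" is a subsequence of "caaeded"
Greedy scan:
  Position 0 ('c'): no match needed
  Position 1 ('a'): matches sub[0] = 'a'
  Position 2 ('a'): no match needed
  Position 3 ('e'): no match needed
  Position 4 ('d'): matches sub[1] = 'd'
  Position 5 ('e'): no match needed
  Position 6 ('d'): no match needed
Only matched 2/4 characters => not a subsequence

0


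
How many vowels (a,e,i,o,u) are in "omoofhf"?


Input: omoofhf
Checking each character:
  'o' at position 0: vowel (running total: 1)
  'm' at position 1: consonant
  'o' at position 2: vowel (running total: 2)
  'o' at position 3: vowel (running total: 3)
  'f' at position 4: consonant
  'h' at position 5: consonant
  'f' at position 6: consonant
Total vowels: 3

3


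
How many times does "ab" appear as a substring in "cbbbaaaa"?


Searching for "ab" in "cbbbaaaa"
Scanning each position:
  Position 0: "cb" => no
  Position 1: "bb" => no
  Position 2: "bb" => no
  Position 3: "ba" => no
  Position 4: "aa" => no
  Position 5: "aa" => no
  Position 6: "aa" => no
Total occurrences: 0

0


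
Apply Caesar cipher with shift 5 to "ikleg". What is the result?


Caesar cipher: shift "ikleg" by 5
  'i' (pos 8) + 5 = pos 13 = 'n'
  'k' (pos 10) + 5 = pos 15 = 'p'
  'l' (pos 11) + 5 = pos 16 = 'q'
  'e' (pos 4) + 5 = pos 9 = 'j'
  'g' (pos 6) + 5 = pos 11 = 'l'
Result: npqjl

npqjl


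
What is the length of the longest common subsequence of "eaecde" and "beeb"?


LCS of "eaecde" and "beeb"
DP table:
           b    e    e    b
      0    0    0    0    0
  e   0    0    1    1    1
  a   0    0    1    1    1
  e   0    0    1    2    2
  c   0    0    1    2    2
  d   0    0    1    2    2
  e   0    0    1    2    2
LCS length = dp[6][4] = 2

2


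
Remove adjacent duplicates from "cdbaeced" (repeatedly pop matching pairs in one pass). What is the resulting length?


Input: cdbaeced
Stack-based adjacent duplicate removal:
  Read 'c': push. Stack: c
  Read 'd': push. Stack: cd
  Read 'b': push. Stack: cdb
  Read 'a': push. Stack: cdba
  Read 'e': push. Stack: cdbae
  Read 'c': push. Stack: cdbaec
  Read 'e': push. Stack: cdbaece
  Read 'd': push. Stack: cdbaeced
Final stack: "cdbaeced" (length 8)

8


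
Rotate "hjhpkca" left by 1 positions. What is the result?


Input: "hjhpkca", rotate left by 1
First 1 characters: "h"
Remaining characters: "jhpkca"
Concatenate remaining + first: "jhpkca" + "h" = "jhpkcah"

jhpkcah


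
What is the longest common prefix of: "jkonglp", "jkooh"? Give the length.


Words: jkonglp, jkooh
  Position 0: all 'j' => match
  Position 1: all 'k' => match
  Position 2: all 'o' => match
  Position 3: ('n', 'o') => mismatch, stop
LCP = "jko" (length 3)

3


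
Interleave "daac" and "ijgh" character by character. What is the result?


Interleaving "daac" and "ijgh":
  Position 0: 'd' from first, 'i' from second => "di"
  Position 1: 'a' from first, 'j' from second => "aj"
  Position 2: 'a' from first, 'g' from second => "ag"
  Position 3: 'c' from first, 'h' from second => "ch"
Result: diajagch

diajagch


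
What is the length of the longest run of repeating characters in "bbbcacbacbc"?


Input: "bbbcacbacbc"
Scanning for longest run:
  Position 1 ('b'): continues run of 'b', length=2
  Position 2 ('b'): continues run of 'b', length=3
  Position 3 ('c'): new char, reset run to 1
  Position 4 ('a'): new char, reset run to 1
  Position 5 ('c'): new char, reset run to 1
  Position 6 ('b'): new char, reset run to 1
  Position 7 ('a'): new char, reset run to 1
  Position 8 ('c'): new char, reset run to 1
  Position 9 ('b'): new char, reset run to 1
  Position 10 ('c'): new char, reset run to 1
Longest run: 'b' with length 3

3


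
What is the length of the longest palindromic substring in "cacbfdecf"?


Input: "cacbfdecf"
Checking substrings for palindromes:
  [0:3] "cac" (len 3) => palindrome
Longest palindromic substring: "cac" with length 3

3


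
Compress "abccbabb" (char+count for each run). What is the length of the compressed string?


Input: abccbabb
Runs:
  'a' x 1 => "a1"
  'b' x 1 => "b1"
  'c' x 2 => "c2"
  'b' x 1 => "b1"
  'a' x 1 => "a1"
  'b' x 2 => "b2"
Compressed: "a1b1c2b1a1b2"
Compressed length: 12

12


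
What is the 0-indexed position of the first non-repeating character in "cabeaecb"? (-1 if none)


Input: cabeaecb
Character frequencies:
  'a': 2
  'b': 2
  'c': 2
  'e': 2
Scanning left to right for freq == 1:
  Position 0 ('c'): freq=2, skip
  Position 1 ('a'): freq=2, skip
  Position 2 ('b'): freq=2, skip
  Position 3 ('e'): freq=2, skip
  Position 4 ('a'): freq=2, skip
  Position 5 ('e'): freq=2, skip
  Position 6 ('c'): freq=2, skip
  Position 7 ('b'): freq=2, skip
  No unique character found => answer = -1

-1


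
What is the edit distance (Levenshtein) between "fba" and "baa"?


Computing edit distance: "fba" -> "baa"
DP table:
           b    a    a
      0    1    2    3
  f   1    1    2    3
  b   2    1    2    3
  a   3    2    1    2
Edit distance = dp[3][3] = 2

2


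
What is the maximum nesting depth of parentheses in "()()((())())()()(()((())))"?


Input: "()()((())())()()(()((())))"
Tracking depth:
  Position 0 '(': depth becomes 1
  Position 1 ')': depth becomes 0
  Position 2 '(': depth becomes 1
  Position 3 ')': depth becomes 0
  Position 4 '(': depth becomes 1
  Position 5 '(': depth becomes 2
  Position 6 '(': depth becomes 3
  Position 7 ')': depth becomes 2
  Position 8 ')': depth becomes 1
  Position 9 '(': depth becomes 2
  Position 10 ')': depth becomes 1
  Position 11 ')': depth becomes 0
  Position 12 '(': depth becomes 1
  Position 13 ')': depth becomes 0
  Position 14 '(': depth becomes 1
  Position 15 ')': depth becomes 0
  Position 16 '(': depth becomes 1
  Position 17 '(': depth becomes 2
  Position 18 ')': depth becomes 1
  Position 19 '(': depth becomes 2
  Position 20 '(': depth becomes 3
  Position 21 '(': depth becomes 4
  Position 22 ')': depth becomes 3
  Position 23 ')': depth becomes 2
  Position 24 ')': depth becomes 1
  Position 25 ')': depth becomes 0
Maximum depth reached: 4

4


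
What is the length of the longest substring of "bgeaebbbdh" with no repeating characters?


Input: "bgeaebbbdh"
Sliding window (track last position of each char):
  Position 0 ('b'): window [0,0] length 1 -- new best
  Position 1 ('g'): window [0,1] length 2 -- new best
  Position 2 ('e'): window [0,2] length 3 -- new best
  Position 3 ('a'): window [0,3] length 4 -- new best
  Position 4 ('e'): repeat (last at 2), move window start to 3
  Position 4 ('e'): window [3,4] length 2
  Position 5 ('b'): window [3,5] length 3
  Position 6 ('b'): repeat (last at 5), move window start to 6
  Position 6 ('b'): window [6,6] length 1
  Position 7 ('b'): repeat (last at 6), move window start to 7
  Position 7 ('b'): window [7,7] length 1
  Position 8 ('d'): window [7,8] length 2
  Position 9 ('h'): window [7,9] length 3
Longest substring with no repeats: "bgea" with length 4

4


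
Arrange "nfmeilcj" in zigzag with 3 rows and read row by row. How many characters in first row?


Zigzag "nfmeilcj" into 3 rows:
Placing characters:
  'n' => row 0
  'f' => row 1
  'm' => row 2
  'e' => row 1
  'i' => row 0
  'l' => row 1
  'c' => row 2
  'j' => row 1
Rows:
  Row 0: "ni"
  Row 1: "felj"
  Row 2: "mc"
First row length: 2

2


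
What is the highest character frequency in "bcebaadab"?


Input: bcebaadab
Character counts:
  'a': 3
  'b': 3
  'c': 1
  'd': 1
  'e': 1
Maximum frequency: 3

3


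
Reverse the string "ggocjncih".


Input: ggocjncih
Reading characters right to left:
  Position 8: 'h'
  Position 7: 'i'
  Position 6: 'c'
  Position 5: 'n'
  Position 4: 'j'
  Position 3: 'c'
  Position 2: 'o'
  Position 1: 'g'
  Position 0: 'g'
Reversed: hicnjcogg

hicnjcogg


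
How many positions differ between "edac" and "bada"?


Comparing "edac" and "bada" position by position:
  Position 0: 'e' vs 'b' => DIFFER
  Position 1: 'd' vs 'a' => DIFFER
  Position 2: 'a' vs 'd' => DIFFER
  Position 3: 'c' vs 'a' => DIFFER
Positions that differ: 4

4


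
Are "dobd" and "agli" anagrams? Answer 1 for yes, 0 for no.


Strings: "dobd", "agli"
Sorted first:  bddo
Sorted second: agil
Differ at position 0: 'b' vs 'a' => not anagrams

0


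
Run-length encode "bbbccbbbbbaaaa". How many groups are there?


Input: bbbccbbbbbaaaa
Scanning for consecutive runs:
  Group 1: 'b' x 3 (positions 0-2)
  Group 2: 'c' x 2 (positions 3-4)
  Group 3: 'b' x 5 (positions 5-9)
  Group 4: 'a' x 4 (positions 10-13)
Total groups: 4

4


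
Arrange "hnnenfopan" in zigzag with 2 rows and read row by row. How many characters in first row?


Zigzag "hnnenfopan" into 2 rows:
Placing characters:
  'h' => row 0
  'n' => row 1
  'n' => row 0
  'e' => row 1
  'n' => row 0
  'f' => row 1
  'o' => row 0
  'p' => row 1
  'a' => row 0
  'n' => row 1
Rows:
  Row 0: "hnnoa"
  Row 1: "nefpn"
First row length: 5

5


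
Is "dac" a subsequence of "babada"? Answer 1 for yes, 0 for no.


Check if "dac" is a subsequence of "babada"
Greedy scan:
  Position 0 ('b'): no match needed
  Position 1 ('a'): no match needed
  Position 2 ('b'): no match needed
  Position 3 ('a'): no match needed
  Position 4 ('d'): matches sub[0] = 'd'
  Position 5 ('a'): matches sub[1] = 'a'
Only matched 2/3 characters => not a subsequence

0


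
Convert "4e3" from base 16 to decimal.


Input: "4e3" in base 16
Positional expansion:
  Digit '4' (value 4) x 16^2 = 1024
  Digit 'e' (value 14) x 16^1 = 224
  Digit '3' (value 3) x 16^0 = 3
Sum = 1251

1251


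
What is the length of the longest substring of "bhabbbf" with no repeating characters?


Input: "bhabbbf"
Sliding window (track last position of each char):
  Position 0 ('b'): window [0,0] length 1 -- new best
  Position 1 ('h'): window [0,1] length 2 -- new best
  Position 2 ('a'): window [0,2] length 3 -- new best
  Position 3 ('b'): repeat (last at 0), move window start to 1
  Position 3 ('b'): window [1,3] length 3
  Position 4 ('b'): repeat (last at 3), move window start to 4
  Position 4 ('b'): window [4,4] length 1
  Position 5 ('b'): repeat (last at 4), move window start to 5
  Position 5 ('b'): window [5,5] length 1
  Position 6 ('f'): window [5,6] length 2
Longest substring with no repeats: "bha" with length 3

3


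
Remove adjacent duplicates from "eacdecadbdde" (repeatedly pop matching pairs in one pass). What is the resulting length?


Input: eacdecadbdde
Stack-based adjacent duplicate removal:
  Read 'e': push. Stack: e
  Read 'a': push. Stack: ea
  Read 'c': push. Stack: eac
  Read 'd': push. Stack: eacd
  Read 'e': push. Stack: eacde
  Read 'c': push. Stack: eacdec
  Read 'a': push. Stack: eacdeca
  Read 'd': push. Stack: eacdecad
  Read 'b': push. Stack: eacdecadb
  Read 'd': push. Stack: eacdecadbd
  Read 'd': matches stack top 'd' => pop. Stack: eacdecadb
  Read 'e': push. Stack: eacdecadbe
Final stack: "eacdecadbe" (length 10)

10


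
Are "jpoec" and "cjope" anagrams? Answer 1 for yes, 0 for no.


Strings: "jpoec", "cjope"
Sorted first:  cejop
Sorted second: cejop
Sorted forms match => anagrams

1


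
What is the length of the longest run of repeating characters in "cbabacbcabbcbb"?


Input: "cbabacbcabbcbb"
Scanning for longest run:
  Position 1 ('b'): new char, reset run to 1
  Position 2 ('a'): new char, reset run to 1
  Position 3 ('b'): new char, reset run to 1
  Position 4 ('a'): new char, reset run to 1
  Position 5 ('c'): new char, reset run to 1
  Position 6 ('b'): new char, reset run to 1
  Position 7 ('c'): new char, reset run to 1
  Position 8 ('a'): new char, reset run to 1
  Position 9 ('b'): new char, reset run to 1
  Position 10 ('b'): continues run of 'b', length=2
  Position 11 ('c'): new char, reset run to 1
  Position 12 ('b'): new char, reset run to 1
  Position 13 ('b'): continues run of 'b', length=2
Longest run: 'b' with length 2

2


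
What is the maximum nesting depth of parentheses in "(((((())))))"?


Input: "(((((())))))"
Tracking depth:
  Position 0 '(': depth becomes 1
  Position 1 '(': depth becomes 2
  Position 2 '(': depth becomes 3
  Position 3 '(': depth becomes 4
  Position 4 '(': depth becomes 5
  Position 5 '(': depth becomes 6
  Position 6 ')': depth becomes 5
  Position 7 ')': depth becomes 4
  Position 8 ')': depth becomes 3
  Position 9 ')': depth becomes 2
  Position 10 ')': depth becomes 1
  Position 11 ')': depth becomes 0
Maximum depth reached: 6

6
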